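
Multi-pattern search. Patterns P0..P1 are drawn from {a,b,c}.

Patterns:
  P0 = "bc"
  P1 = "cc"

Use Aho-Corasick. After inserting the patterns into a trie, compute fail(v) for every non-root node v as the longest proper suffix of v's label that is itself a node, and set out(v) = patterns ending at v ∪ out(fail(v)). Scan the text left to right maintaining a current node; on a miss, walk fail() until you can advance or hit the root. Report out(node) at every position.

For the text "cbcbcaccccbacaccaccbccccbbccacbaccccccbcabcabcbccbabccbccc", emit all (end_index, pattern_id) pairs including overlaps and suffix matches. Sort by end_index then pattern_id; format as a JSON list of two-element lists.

Construct AC machine:
Trie (insert patterns):
  0='ε' goto b→1 c→3
  1='b' goto c→2
  2='bc' goto ·  ←P0
  3='c' goto c→4
  4='cc' goto ·  ←P1

BFS fail/out derivation:
  n1('b'): parent n0 fail=0; on 'b' 0 → fail=0;  out ∅∪∅=∅
  n3('c'): parent n0 fail=0; on 'c' 0 → fail=0;  out ∅∪∅=∅
  n2('bc'): parent n1 fail=0; on 'c' 0 → fail=3;  out {0}∪∅={0}
  n4('cc'): parent n3 fail=0; on 'c' 0 → fail=3;  out {1}∪∅={1}

Scan:
pos 0 'c': at 3
pos 1 'b': at 1 (via fail)
pos 2 'c': at 2  → match P0@[1:2]
pos 3 'b': at 1 (via fail)
pos 4 'c': at 2  → match P0@[3:4]
pos 5 'a': at 0 (via fail)
pos 6 'c': at 3
pos 7 'c': at 4  → match P1@[6:7]
pos 8 'c': at 4 (via fail)  → match P1@[7:8]
pos 9 'c': at 4 (via fail)  → match P1@[8:9]
pos 10 'b': at 1 (via fail)
pos 11 'a': at 0 (via fail)
pos 12 'c': at 3
pos 13 'a': at 0 (via fail)
pos 14 'c': at 3
pos 15 'c': at 4  → match P1@[14:15]
pos 16 'a': at 0 (via fail)
pos 17 'c': at 3
pos 18 'c': at 4  → match P1@[17:18]
pos 19 'b': at 1 (via fail)
pos 20 'c': at 2  → match P0@[19:20]
pos 21 'c': at 4 (via fail)  → match P1@[20:21]
pos 22 'c': at 4 (via fail)  → match P1@[21:22]
pos 23 'c': at 4 (via fail)  → match P1@[22:23]
pos 24 'b': at 1 (via fail)
pos 25 'b': at 1 (via fail)
pos 26 'c': at 2  → match P0@[25:26]
pos 27 'c': at 4 (via fail)  → match P1@[26:27]
pos 28 'a': at 0 (via fail)
pos 29 'c': at 3
pos 30 'b': at 1 (via fail)
pos 31 'a': at 0 (via fail)
pos 32 'c': at 3
pos 33 'c': at 4  → match P1@[32:33]
pos 34 'c': at 4 (via fail)  → match P1@[33:34]
pos 35 'c': at 4 (via fail)  → match P1@[34:35]
pos 36 'c': at 4 (via fail)  → match P1@[35:36]
pos 37 'c': at 4 (via fail)  → match P1@[36:37]
pos 38 'b': at 1 (via fail)
pos 39 'c': at 2  → match P0@[38:39]
pos 40 'a': at 0 (via fail)
pos 41 'b': at 1
pos 42 'c': at 2  → match P0@[41:42]
pos 43 'a': at 0 (via fail)
pos 44 'b': at 1
pos 45 'c': at 2  → match P0@[44:45]
pos 46 'b': at 1 (via fail)
pos 47 'c': at 2  → match P0@[46:47]
pos 48 'c': at 4 (via fail)  → match P1@[47:48]
pos 49 'b': at 1 (via fail)
pos 50 'a': at 0 (via fail)
pos 51 'b': at 1
pos 52 'c': at 2  → match P0@[51:52]
pos 53 'c': at 4 (via fail)  → match P1@[52:53]
pos 54 'b': at 1 (via fail)
pos 55 'c': at 2  → match P0@[54:55]
pos 56 'c': at 4 (via fail)  → match P1@[55:56]
pos 57 'c': at 4 (via fail)  → match P1@[56:57]

All matches (sorted): [[2,0],[4,0],[7,1],[8,1],[9,1],[15,1],[18,1],[20,0],[21,1],[22,1],[23,1],[26,0],[27,1],[33,1],[34,1],[35,1],[36,1],[37,1],[39,0],[42,0],[45,0],[47,0],[48,1],[52,0],[53,1],[55,0],[56,1],[57,1]]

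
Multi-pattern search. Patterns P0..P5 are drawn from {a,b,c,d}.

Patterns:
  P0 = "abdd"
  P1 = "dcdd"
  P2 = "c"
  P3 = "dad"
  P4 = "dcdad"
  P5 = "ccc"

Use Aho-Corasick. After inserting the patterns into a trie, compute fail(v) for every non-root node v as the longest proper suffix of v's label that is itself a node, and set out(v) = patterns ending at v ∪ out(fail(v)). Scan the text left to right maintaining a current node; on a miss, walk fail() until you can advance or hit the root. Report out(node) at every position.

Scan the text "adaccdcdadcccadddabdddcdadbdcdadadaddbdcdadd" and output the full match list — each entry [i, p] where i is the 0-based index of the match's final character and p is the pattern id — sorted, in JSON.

Construct AC machine:
Trie nodes:
  n0 'ε': a→1 c→9 d→5
  n1 'a': b→2
  n2 'ab': d→3
  n3 'abd': d→4
  n4 'abdd': ·  [P0 ends]
  n5 'd': a→10 c→6
  n6 'dc': d→7
  n7 'dcd': a→12 d→8
  n8 'dcdd': ·  [P1 ends]
  n9 'c': c→14  [P2 ends]
  n10 'da': d→11
  n11 'dad': ·  [P3 ends]
  n12 'dcda': d→13
  n13 'dcdad': ·  [P4 ends]
  n14 'cc': c→15
  n15 'ccc': ·  [P5 ends]

Failure links (BFS by depth):
  n1('a'): parent n0 fail=0; on 'a' 0 → fail=0;  out ∅∪∅=∅
  n5('d'): parent n0 fail=0; on 'd' 0 → fail=0;  out ∅∪∅=∅
  n9('c'): parent n0 fail=0; on 'c' 0 → fail=0;  out {2}∪∅={2}
  n2('ab'): parent n1 fail=0; on 'b' 0 → fail=0;  out ∅∪∅=∅
  n6('dc'): parent n5 fail=0; on 'c' 0 → fail=9;  out ∅∪{2}={2}
  n10('da'): parent n5 fail=0; on 'a' 0 → fail=1;  out ∅∪∅=∅
  n14('cc'): parent n9 fail=0; on 'c' 0 → fail=9;  out ∅∪{2}={2}
  n3('abd'): parent n2 fail=0; on 'd' 0 → fail=5;  out ∅∪∅=∅
  n7('dcd'): parent n6 fail=9; on 'd' 9→0 → fail=5;  out ∅∪∅=∅
  n11('dad'): parent n10 fail=1; on 'd' 1→0 → fail=5;  out {3}∪∅={3}
  n15('ccc'): parent n14 fail=9; on 'c' 9 → fail=14;  out {5}∪{2}={2,5}
  n4('abdd'): parent n3 fail=5; on 'd' 5→0 → fail=5;  out {0}∪∅={0}
  n8('dcdd'): parent n7 fail=5; on 'd' 5→0 → fail=5;  out {1}∪∅={1}
  n12('dcda'): parent n7 fail=5; on 'a' 5 → fail=10;  out ∅∪∅=∅
  n13('dcdad'): parent n12 fail=10; on 'd' 10 → fail=11;  out {4}∪{3}={3,4}

Run:
pos 0 'a': at 1
pos 1 'd': at 5 ·f
pos 2 'a': at 10
pos 3 'c': at 9 ·f  emit P2@[3:3]
pos 4 'c': at 14  emit P2@[4:4]
pos 5 'd': at 5 ·f
pos 6 'c': at 6  emit P2@[6:6]
pos 7 'd': at 7
pos 8 'a': at 12
pos 9 'd': at 13  emit P3@[7:9],P4@[5:9]
pos 10 'c': at 6 ·f  emit P2@[10:10]
pos 11 'c': at 14 ·f  emit P2@[11:11]
pos 12 'c': at 15  emit P2@[12:12],P5@[10:12]
pos 13 'a': at 1 ·f
pos 14 'd': at 5 ·f
pos 15 'd': at 5 ·f
pos 16 'd': at 5 ·f
pos 17 'a': at 10
pos 18 'b': at 2 ·f
pos 19 'd': at 3
pos 20 'd': at 4  emit P0@[17:20]
pos 21 'd': at 5 ·f
pos 22 'c': at 6  emit P2@[22:22]
pos 23 'd': at 7
pos 24 'a': at 12
pos 25 'd': at 13  emit P3@[23:25],P4@[21:25]
pos 26 'b': at 0 ·f
pos 27 'd': at 5
pos 28 'c': at 6  emit P2@[28:28]
pos 29 'd': at 7
pos 30 'a': at 12
pos 31 'd': at 13  emit P3@[29:31],P4@[27:31]
pos 32 'a': at 10 ·f
pos 33 'd': at 11  emit P3@[31:33]
pos 34 'a': at 10 ·f
pos 35 'd': at 11  emit P3@[33:35]
pos 36 'd': at 5 ·f
pos 37 'b': at 0 ·f
pos 38 'd': at 5
pos 39 'c': at 6  emit P2@[39:39]
pos 40 'd': at 7
pos 41 'a': at 12
pos 42 'd': at 13  emit P3@[40:42],P4@[38:42]
pos 43 'd': at 5 ·f

Matches: [[3,2],[4,2],[6,2],[9,3],[9,4],[10,2],[11,2],[12,2],[12,5],[20,0],[22,2],[25,3],[25,4],[28,2],[31,3],[31,4],[33,3],[35,3],[39,2],[42,3],[42,4]]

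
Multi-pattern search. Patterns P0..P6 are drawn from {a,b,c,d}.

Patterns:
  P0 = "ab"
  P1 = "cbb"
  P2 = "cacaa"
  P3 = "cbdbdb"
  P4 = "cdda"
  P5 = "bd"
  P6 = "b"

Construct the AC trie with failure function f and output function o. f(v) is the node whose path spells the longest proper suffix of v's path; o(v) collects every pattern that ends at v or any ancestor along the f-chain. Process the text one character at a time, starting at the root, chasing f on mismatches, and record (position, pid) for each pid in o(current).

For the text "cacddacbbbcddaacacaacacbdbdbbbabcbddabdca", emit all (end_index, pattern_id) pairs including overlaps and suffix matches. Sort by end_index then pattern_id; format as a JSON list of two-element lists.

Build automaton:
Trie nodes:
  n0 'ε': a→1 b→17 c→3
  n1 'a': b→2
  n2 'ab': ·  ←P0
  n3 'c': a→6 b→4 d→14
  n4 'cb': b→5 d→10
  n5 'cbb': ·  ←P1
  n6 'ca': c→7
  n7 'cac': a→8
  n8 'caca': a→9
  n9 'cacaa': ·  ←P2
  n10 'cbd': b→11
  n11 'cbdb': d→12
  n12 'cbdbd': b→13
  n13 'cbdbdb': ·  ←P3
  n14 'cd': d→15
  n15 'cdd': a→16
  n16 'cdda': ·  ←P4
  n17 'b': d→18  ←P6
  n18 'bd': ·  ←P5

Failure links (BFS by depth):
  fail(1) 'a': from fail(0)=0 chase 'a': 0 ⇒ 0;  out=∅∪out(0)=∅
  fail(3) 'c': from fail(0)=0 chase 'c': 0 ⇒ 0;  out=∅∪out(0)=∅
  fail(17) 'b': from fail(0)=0 chase 'b': 0 ⇒ 0;  out={6}∪out(0)={6}
  fail(2) 'ab': from fail(1)=0 chase 'b': 0 ⇒ 17;  out={0}∪out(17)={0,6}
  fail(4) 'cb': from fail(3)=0 chase 'b': 0 ⇒ 17;  out=∅∪out(17)={6}
  fail(6) 'ca': from fail(3)=0 chase 'a': 0 ⇒ 1;  out=∅∪out(1)=∅
  fail(14) 'cd': from fail(3)=0 chase 'd': 0 ⇒ 0;  out=∅∪out(0)=∅
  fail(18) 'bd': from fail(17)=0 chase 'd': 0 ⇒ 0;  out={5}∪out(0)={5}
  fail(5) 'cbb': from fail(4)=17 chase 'b': 17→0 ⇒ 17;  out={1}∪out(17)={1,6}
  fail(7) 'cac': from fail(6)=1 chase 'c': 1→0 ⇒ 3;  out=∅∪out(3)=∅
  fail(10) 'cbd': from fail(4)=17 chase 'd': 17 ⇒ 18;  out=∅∪out(18)={5}
  fail(15) 'cdd': from fail(14)=0 chase 'd': 0 ⇒ 0;  out=∅∪out(0)=∅
  fail(8) 'caca': from fail(7)=3 chase 'a': 3 ⇒ 6;  out=∅∪out(6)=∅
  fail(11) 'cbdb': from fail(10)=18 chase 'b': 18→0 ⇒ 17;  out=∅∪out(17)={6}
  fail(16) 'cdda': from fail(15)=0 chase 'a': 0 ⇒ 1;  out={4}∪out(1)={4}
  fail(9) 'cacaa': from fail(8)=6 chase 'a': 6→1→0 ⇒ 1;  out={2}∪out(1)={2}
  fail(12) 'cbdbd': from fail(11)=17 chase 'd': 17 ⇒ 18;  out=∅∪out(18)={5}
  fail(13) 'cbdbdb': from fail(12)=18 chase 'b': 18→0 ⇒ 17;  out={3}∪out(17)={3,6}

Run:
[0] read 'c'  n0⇒n3
[1] read 'a'  n3⇒n6
[2] read 'c'  n6⇒n7
[3] read 'd'  n7⇒n14 (fail-walked)
[4] read 'd'  n14⇒n15
[5] read 'a'  n15⇒n16  ** P4@[2:5]
[6] read 'c'  n16⇒n3 (fail-walked)
[7] read 'b'  n3⇒n4  ** P6@[7:7]
[8] read 'b'  n4⇒n5  ** P1@[6:8],P6@[8:8]
[9] read 'b'  n5⇒n17 (fail-walked)  ** P6@[9:9]
[10] read 'c'  n17⇒n3 (fail-walked)
[11] read 'd'  n3⇒n14
[12] read 'd'  n14⇒n15
[13] read 'a'  n15⇒n16  ** P4@[10:13]
[14] read 'a'  n16⇒n1 (fail-walked)
[15] read 'c'  n1⇒n3 (fail-walked)
[16] read 'a'  n3⇒n6
[17] read 'c'  n6⇒n7
[18] read 'a'  n7⇒n8
[19] read 'a'  n8⇒n9  ** P2@[15:19]
[20] read 'c'  n9⇒n3 (fail-walked)
[21] read 'a'  n3⇒n6
[22] read 'c'  n6⇒n7
[23] read 'b'  n7⇒n4 (fail-walked)  ** P6@[23:23]
[24] read 'd'  n4⇒n10  ** P5@[23:24]
[25] read 'b'  n10⇒n11  ** P6@[25:25]
[26] read 'd'  n11⇒n12  ** P5@[25:26]
[27] read 'b'  n12⇒n13  ** P3@[22:27],P6@[27:27]
[28] read 'b'  n13⇒n17 (fail-walked)  ** P6@[28:28]
[29] read 'b'  n17⇒n17 (fail-walked)  ** P6@[29:29]
[30] read 'a'  n17⇒n1 (fail-walked)
[31] read 'b'  n1⇒n2  ** P0@[30:31],P6@[31:31]
[32] read 'c'  n2⇒n3 (fail-walked)
[33] read 'b'  n3⇒n4  ** P6@[33:33]
[34] read 'd'  n4⇒n10  ** P5@[33:34]
[35] read 'd'  n10⇒n0 (fail-walked)
[36] read 'a'  n0⇒n1
[37] read 'b'  n1⇒n2  ** P0@[36:37],P6@[37:37]
[38] read 'd'  n2⇒n18 (fail-walked)  ** P5@[37:38]
[39] read 'c'  n18⇒n3 (fail-walked)
[40] read 'a'  n3⇒n6

All matches (sorted): [[5,4],[7,6],[8,1],[8,6],[9,6],[13,4],[19,2],[23,6],[24,5],[25,6],[26,5],[27,3],[27,6],[28,6],[29,6],[31,0],[31,6],[33,6],[34,5],[37,0],[37,6],[38,5]]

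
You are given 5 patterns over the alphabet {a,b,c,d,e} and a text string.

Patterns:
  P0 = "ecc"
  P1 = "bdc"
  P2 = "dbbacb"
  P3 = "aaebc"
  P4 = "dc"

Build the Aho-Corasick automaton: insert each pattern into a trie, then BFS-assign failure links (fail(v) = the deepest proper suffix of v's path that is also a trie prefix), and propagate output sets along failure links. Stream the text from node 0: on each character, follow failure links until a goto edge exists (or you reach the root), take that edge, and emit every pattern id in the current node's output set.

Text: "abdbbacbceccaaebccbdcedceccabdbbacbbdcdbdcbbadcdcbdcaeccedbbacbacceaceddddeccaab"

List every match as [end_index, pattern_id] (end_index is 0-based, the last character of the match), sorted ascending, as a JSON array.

Build automaton:
Trie (insert patterns):
  n0 'ε': a→13 b→4 d→7 e→1
  n1 'e': c→2
  n2 'ec': c→3
  n3 'ecc': ·  ←P0
  n4 'b': d→5
  n5 'bd': c→6
  n6 'bdc': ·  ←P1
  n7 'd': b→8 c→18
  n8 'db': b→9
  n9 'dbb': a→10
  n10 'dbba': c→11
  n11 'dbbac': b→12
  n12 'dbbacb': ·  ←P2
  n13 'a': a→14
  n14 'aa': e→15
  n15 'aae': b→16
  n16 'aaeb': c→17
  n17 'aaebc': ·  ←P3
  n18 'dc': ·  ←P4

BFS fail/out derivation:
  n1('e'): parent n0 fail=0; on 'e' 0 → fail=0;  out ∅∪∅=∅
  n4('b'): parent n0 fail=0; on 'b' 0 → fail=0;  out ∅∪∅=∅
  n7('d'): parent n0 fail=0; on 'd' 0 → fail=0;  out ∅∪∅=∅
  n13('a'): parent n0 fail=0; on 'a' 0 → fail=0;  out ∅∪∅=∅
  n2('ec'): parent n1 fail=0; on 'c' 0 → fail=0;  out ∅∪∅=∅
  n5('bd'): parent n4 fail=0; on 'd' 0 → fail=7;  out ∅∪∅=∅
  n8('db'): parent n7 fail=0; on 'b' 0 → fail=4;  out ∅∪∅=∅
  n14('aa'): parent n13 fail=0; on 'a' 0 → fail=13;  out ∅∪∅=∅
  n18('dc'): parent n7 fail=0; on 'c' 0 → fail=0;  out {4}∪∅={4}
  n3('ecc'): parent n2 fail=0; on 'c' 0 → fail=0;  out {0}∪∅={0}
  n6('bdc'): parent n5 fail=7; on 'c' 7 → fail=18;  out {1}∪{4}={1,4}
  n9('dbb'): parent n8 fail=4; on 'b' 4→0 → fail=4;  out ∅∪∅=∅
  n15('aae'): parent n14 fail=13; on 'e' 13→0 → fail=1;  out ∅∪∅=∅
  n10('dbba'): parent n9 fail=4; on 'a' 4→0 → fail=13;  out ∅∪∅=∅
  n16('aaeb'): parent n15 fail=1; on 'b' 1→0 → fail=4;  out ∅∪∅=∅
  n11('dbbac'): parent n10 fail=13; on 'c' 13→0 → fail=0;  out ∅∪∅=∅
  n17('aaebc'): parent n16 fail=4; on 'c' 4→0 → fail=0;  out {3}∪∅={3}
  n12('dbbacb'): parent n11 fail=0; on 'b' 0 → fail=4;  out {2}∪∅={2}

Run:
pos 0 'a': at 13
pos 1 'b': at 4 ·f
pos 2 'd': at 5
pos 3 'b': at 8 ·f
pos 4 'b': at 9
pos 5 'a': at 10
pos 6 'c': at 11
pos 7 'b': at 12  emit P2@[2:7]
pos 8 'c': at 0 ·f
pos 9 'e': at 1
pos 10 'c': at 2
pos 11 'c': at 3  emit P0@[9:11]
pos 12 'a': at 13 ·f
pos 13 'a': at 14
pos 14 'e': at 15
pos 15 'b': at 16
pos 16 'c': at 17  emit P3@[12:16]
pos 17 'c': at 0 ·f
pos 18 'b': at 4
pos 19 'd': at 5
pos 20 'c': at 6  emit P1@[18:20],P4@[19:20]
pos 21 'e': at 1 ·f
pos 22 'd': at 7 ·f
pos 23 'c': at 18  emit P4@[22:23]
pos 24 'e': at 1 ·f
pos 25 'c': at 2
pos 26 'c': at 3  emit P0@[24:26]
pos 27 'a': at 13 ·f
pos 28 'b': at 4 ·f
pos 29 'd': at 5
pos 30 'b': at 8 ·f
pos 31 'b': at 9
pos 32 'a': at 10
pos 33 'c': at 11
pos 34 'b': at 12  emit P2@[29:34]
pos 35 'b': at 4 ·f
pos 36 'd': at 5
pos 37 'c': at 6  emit P1@[35:37],P4@[36:37]
pos 38 'd': at 7 ·f
pos 39 'b': at 8
pos 40 'd': at 5 ·f
pos 41 'c': at 6  emit P1@[39:41],P4@[40:41]
pos 42 'b': at 4 ·f
pos 43 'b': at 4 ·f
pos 44 'a': at 13 ·f
pos 45 'd': at 7 ·f
pos 46 'c': at 18  emit P4@[45:46]
pos 47 'd': at 7 ·f
pos 48 'c': at 18  emit P4@[47:48]
pos 49 'b': at 4 ·f
pos 50 'd': at 5
pos 51 'c': at 6  emit P1@[49:51],P4@[50:51]
pos 52 'a': at 13 ·f
pos 53 'e': at 1 ·f
pos 54 'c': at 2
pos 55 'c': at 3  emit P0@[53:55]
pos 56 'e': at 1 ·f
pos 57 'd': at 7 ·f
pos 58 'b': at 8
pos 59 'b': at 9
pos 60 'a': at 10
pos 61 'c': at 11
pos 62 'b': at 12  emit P2@[57:62]
pos 63 'a': at 13 ·f
pos 64 'c': at 0 ·f
pos 65 'c': at 0
pos 66 'e': at 1
pos 67 'a': at 13 ·f
pos 68 'c': at 0 ·f
pos 69 'e': at 1
pos 70 'd': at 7 ·f
pos 71 'd': at 7 ·f
pos 72 'd': at 7 ·f
pos 73 'd': at 7 ·f
pos 74 'e': at 1 ·f
pos 75 'c': at 2
pos 76 'c': at 3  emit P0@[74:76]
pos 77 'a': at 13 ·f
pos 78 'a': at 14
pos 79 'b': at 4 ·f

Matches: [[7,2],[11,0],[16,3],[20,1],[20,4],[23,4],[26,0],[34,2],[37,1],[37,4],[41,1],[41,4],[46,4],[48,4],[51,1],[51,4],[55,0],[62,2],[76,0]]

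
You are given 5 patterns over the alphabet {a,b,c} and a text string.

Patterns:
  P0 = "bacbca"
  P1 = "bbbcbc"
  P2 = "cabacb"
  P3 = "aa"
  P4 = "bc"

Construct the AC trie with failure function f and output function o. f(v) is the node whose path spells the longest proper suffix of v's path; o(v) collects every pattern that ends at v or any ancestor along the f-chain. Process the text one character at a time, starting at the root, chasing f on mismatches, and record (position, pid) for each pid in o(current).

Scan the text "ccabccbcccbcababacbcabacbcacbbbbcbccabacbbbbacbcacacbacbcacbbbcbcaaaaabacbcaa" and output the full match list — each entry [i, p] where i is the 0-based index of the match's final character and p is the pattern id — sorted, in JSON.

Construct AC machine:
Trie (insert patterns):
  n0 'ε': a→18 b→1 c→12
  n1 'b': a→2 b→7 c→20
  n2 'ba': c→3
  n3 'bac': b→4
  n4 'bacb': c→5
  n5 'bacbc': a→6
  n6 'bacbca': ·  [P0 ends]
  n7 'bb': b→8
  n8 'bbb': c→9
  n9 'bbbc': b→10
  n10 'bbbcb': c→11
  n11 'bbbcbc': ·  [P1 ends]
  n12 'c': a→13
  n13 'ca': b→14
  n14 'cab': a→15
  n15 'caba': c→16
  n16 'cabac': b→17
  n17 'cabacb': ·  [P2 ends]
  n18 'a': a→19
  n19 'aa': ·  [P3 ends]
  n20 'bc': ·  [P4 ends]

BFS fail/out derivation:
  n1('b'): parent n0 fail=0; on 'b' 0 → fail=0;  out ∅∪∅=∅
  n12('c'): parent n0 fail=0; on 'c' 0 → fail=0;  out ∅∪∅=∅
  n18('a'): parent n0 fail=0; on 'a' 0 → fail=0;  out ∅∪∅=∅
  n2('ba'): parent n1 fail=0; on 'a' 0 → fail=18;  out ∅∪∅=∅
  n7('bb'): parent n1 fail=0; on 'b' 0 → fail=1;  out ∅∪∅=∅
  n13('ca'): parent n12 fail=0; on 'a' 0 → fail=18;  out ∅∪∅=∅
  n19('aa'): parent n18 fail=0; on 'a' 0 → fail=18;  out {3}∪∅={3}
  n20('bc'): parent n1 fail=0; on 'c' 0 → fail=12;  out {4}∪∅={4}
  n3('bac'): parent n2 fail=18; on 'c' 18→0 → fail=12;  out ∅∪∅=∅
  n8('bbb'): parent n7 fail=1; on 'b' 1 → fail=7;  out ∅∪∅=∅
  n14('cab'): parent n13 fail=18; on 'b' 18→0 → fail=1;  out ∅∪∅=∅
  n4('bacb'): parent n3 fail=12; on 'b' 12→0 → fail=1;  out ∅∪∅=∅
  n9('bbbc'): parent n8 fail=7; on 'c' 7→1 → fail=20;  out ∅∪{4}={4}
  n15('caba'): parent n14 fail=1; on 'a' 1 → fail=2;  out ∅∪∅=∅
  n5('bacbc'): parent n4 fail=1; on 'c' 1 → fail=20;  out ∅∪{4}={4}
  n10('bbbcb'): parent n9 fail=20; on 'b' 20→12→0 → fail=1;  out ∅∪∅=∅
  n16('cabac'): parent n15 fail=2; on 'c' 2 → fail=3;  out ∅∪∅=∅
  n6('bacbca'): parent n5 fail=20; on 'a' 20→12 → fail=13;  out {0}∪∅={0}
  n11('bbbcbc'): parent n10 fail=1; on 'c' 1 → fail=20;  out {1}∪{4}={1,4}
  n17('cabacb'): parent n16 fail=3; on 'b' 3 → fail=4;  out {2}∪∅={2}

Text stream:
[0] read 'c'  n0⇒n12
[1] read 'c'  n12⇒n12 ·f
[2] read 'a'  n12⇒n13
[3] read 'b'  n13⇒n14
[4] read 'c'  n14⇒n20 ·f  emit P4@[3:4]
[5] read 'c'  n20⇒n12 ·f
[6] read 'b'  n12⇒n1 ·f
[7] read 'c'  n1⇒n20  emit P4@[6:7]
[8] read 'c'  n20⇒n12 ·f
[9] read 'c'  n12⇒n12 ·f
[10] read 'b'  n12⇒n1 ·f
[11] read 'c'  n1⇒n20  emit P4@[10:11]
[12] read 'a'  n20⇒n13 ·f
[13] read 'b'  n13⇒n14
[14] read 'a'  n14⇒n15
[15] read 'b'  n15⇒n1 ·f
[16] read 'a'  n1⇒n2
[17] read 'c'  n2⇒n3
[18] read 'b'  n3⇒n4
[19] read 'c'  n4⇒n5  emit P4@[18:19]
[20] read 'a'  n5⇒n6  emit P0@[15:20]
[21] read 'b'  n6⇒n14 ·f
[22] read 'a'  n14⇒n15
[23] read 'c'  n15⇒n16
[24] read 'b'  n16⇒n17  emit P2@[19:24]
[25] read 'c'  n17⇒n5 ·f  emit P4@[24:25]
[26] read 'a'  n5⇒n6  emit P0@[21:26]
[27] read 'c'  n6⇒n12 ·f
[28] read 'b'  n12⇒n1 ·f
[29] read 'b'  n1⇒n7
[30] read 'b'  n7⇒n8
[31] read 'b'  n8⇒n8 ·f
[32] read 'c'  n8⇒n9  emit P4@[31:32]
[33] read 'b'  n9⇒n10
[34] read 'c'  n10⇒n11  emit P1@[29:34],P4@[33:34]
[35] read 'c'  n11⇒n12 ·f
[36] read 'a'  n12⇒n13
[37] read 'b'  n13⇒n14
[38] read 'a'  n14⇒n15
[39] read 'c'  n15⇒n16
[40] read 'b'  n16⇒n17  emit P2@[35:40]
[41] read 'b'  n17⇒n7 ·f
[42] read 'b'  n7⇒n8
[43] read 'b'  n8⇒n8 ·f
[44] read 'a'  n8⇒n2 ·f
[45] read 'c'  n2⇒n3
[46] read 'b'  n3⇒n4
[47] read 'c'  n4⇒n5  emit P4@[46:47]
[48] read 'a'  n5⇒n6  emit P0@[43:48]
[49] read 'c'  n6⇒n12 ·f
[50] read 'a'  n12⇒n13
[51] read 'c'  n13⇒n12 ·f
[52] read 'b'  n12⇒n1 ·f
[53] read 'a'  n1⇒n2
[54] read 'c'  n2⇒n3
[55] read 'b'  n3⇒n4
[56] read 'c'  n4⇒n5  emit P4@[55:56]
[57] read 'a'  n5⇒n6  emit P0@[52:57]
[58] read 'c'  n6⇒n12 ·f
[59] read 'b'  n12⇒n1 ·f
[60] read 'b'  n1⇒n7
[61] read 'b'  n7⇒n8
[62] read 'c'  n8⇒n9  emit P4@[61:62]
[63] read 'b'  n9⇒n10
[64] read 'c'  n10⇒n11  emit P1@[59:64],P4@[63:64]
[65] read 'a'  n11⇒n13 ·f
[66] read 'a'  n13⇒n19 ·f  emit P3@[65:66]
[67] read 'a'  n19⇒n19 ·f  emit P3@[66:67]
[68] read 'a'  n19⇒n19 ·f  emit P3@[67:68]
[69] read 'a'  n19⇒n19 ·f  emit P3@[68:69]
[70] read 'b'  n19⇒n1 ·f
[71] read 'a'  n1⇒n2
[72] read 'c'  n2⇒n3
[73] read 'b'  n3⇒n4
[74] read 'c'  n4⇒n5  emit P4@[73:74]
[75] read 'a'  n5⇒n6  emit P0@[70:75]
[76] read 'a'  n6⇒n19 ·f  emit P3@[75:76]

Result: [[4,4],[7,4],[11,4],[19,4],[20,0],[24,2],[25,4],[26,0],[32,4],[34,1],[34,4],[40,2],[47,4],[48,0],[56,4],[57,0],[62,4],[64,1],[64,4],[66,3],[67,3],[68,3],[69,3],[74,4],[75,0],[76,3]]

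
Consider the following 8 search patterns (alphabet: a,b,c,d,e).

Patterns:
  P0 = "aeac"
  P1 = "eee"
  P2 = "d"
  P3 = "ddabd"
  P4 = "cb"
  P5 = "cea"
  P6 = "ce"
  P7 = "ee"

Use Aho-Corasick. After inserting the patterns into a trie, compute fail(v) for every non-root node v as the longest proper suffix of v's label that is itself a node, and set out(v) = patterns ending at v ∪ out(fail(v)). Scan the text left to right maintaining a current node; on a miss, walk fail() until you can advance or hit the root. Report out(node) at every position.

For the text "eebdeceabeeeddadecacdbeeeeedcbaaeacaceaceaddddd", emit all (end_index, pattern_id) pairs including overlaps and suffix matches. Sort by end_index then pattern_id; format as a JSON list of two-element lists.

Build automaton:
Trie nodes:
  n0 'ε': a→1 c→13 d→8 e→5
  n1 'a': e→2
  n2 'ae': a→3
  n3 'aea': c→4
  n4 'aeac': ·  ←P0
  n5 'e': e→6
  n6 'ee': e→7  ←P7
  n7 'eee': ·  ←P1
  n8 'd': d→9  ←P2
  n9 'dd': a→10
  n10 'dda': b→11
  n11 'ddab': d→12
  n12 'ddabd': ·  ←P3
  n13 'c': b→14 e→15
  n14 'cb': ·  ←P4
  n15 'ce': a→16  ←P6
  n16 'cea': ·  ←P5

BFS fail/out derivation:
  n1('a'): parent n0 fail=0; on 'a' 0 → fail=0;  out ∅∪∅=∅
  n5('e'): parent n0 fail=0; on 'e' 0 → fail=0;  out ∅∪∅=∅
  n8('d'): parent n0 fail=0; on 'd' 0 → fail=0;  out {2}∪∅={2}
  n13('c'): parent n0 fail=0; on 'c' 0 → fail=0;  out ∅∪∅=∅
  n2('ae'): parent n1 fail=0; on 'e' 0 → fail=5;  out ∅∪∅=∅
  n6('ee'): parent n5 fail=0; on 'e' 0 → fail=5;  out {7}∪∅={7}
  n9('dd'): parent n8 fail=0; on 'd' 0 → fail=8;  out ∅∪{2}={2}
  n14('cb'): parent n13 fail=0; on 'b' 0 → fail=0;  out {4}∪∅={4}
  n15('ce'): parent n13 fail=0; on 'e' 0 → fail=5;  out {6}∪∅={6}
  n3('aea'): parent n2 fail=5; on 'a' 5→0 → fail=1;  out ∅∪∅=∅
  n7('eee'): parent n6 fail=5; on 'e' 5 → fail=6;  out {1}∪{7}={1,7}
  n10('dda'): parent n9 fail=8; on 'a' 8→0 → fail=1;  out ∅∪∅=∅
  n16('cea'): parent n15 fail=5; on 'a' 5→0 → fail=1;  out {5}∪∅={5}
  n4('aeac'): parent n3 fail=1; on 'c' 1→0 → fail=13;  out {0}∪∅={0}
  n11('ddab'): parent n10 fail=1; on 'b' 1→0 → fail=0;  out ∅∪∅=∅
  n12('ddabd'): parent n11 fail=0; on 'd' 0 → fail=8;  out {3}∪{2}={2,3}

Text stream:
i=0 'e': node 0→5
i=1 'e': node 5→6  emit P7@[0:1]
i=2 'b': node 6→0 (via fail)
i=3 'd': node 0→8  emit P2@[3:3]
i=4 'e': node 8→5 (via fail)
i=5 'c': node 5→13 (via fail)
i=6 'e': node 13→15  emit P6@[5:6]
i=7 'a': node 15→16  emit P5@[5:7]
i=8 'b': node 16→0 (via fail)
i=9 'e': node 0→5
i=10 'e': node 5→6  emit P7@[9:10]
i=11 'e': node 6→7  emit P1@[9:11],P7@[10:11]
i=12 'd': node 7→8 (via fail)  emit P2@[12:12]
i=13 'd': node 8→9  emit P2@[13:13]
i=14 'a': node 9→10
i=15 'd': node 10→8 (via fail)  emit P2@[15:15]
i=16 'e': node 8→5 (via fail)
i=17 'c': node 5→13 (via fail)
i=18 'a': node 13→1 (via fail)
i=19 'c': node 1→13 (via fail)
i=20 'd': node 13→8 (via fail)  emit P2@[20:20]
i=21 'b': node 8→0 (via fail)
i=22 'e': node 0→5
i=23 'e': node 5→6  emit P7@[22:23]
i=24 'e': node 6→7  emit P1@[22:24],P7@[23:24]
i=25 'e': node 7→7 (via fail)  emit P1@[23:25],P7@[24:25]
i=26 'e': node 7→7 (via fail)  emit P1@[24:26],P7@[25:26]
i=27 'd': node 7→8 (via fail)  emit P2@[27:27]
i=28 'c': node 8→13 (via fail)
i=29 'b': node 13→14  emit P4@[28:29]
i=30 'a': node 14→1 (via fail)
i=31 'a': node 1→1 (via fail)
i=32 'e': node 1→2
i=33 'a': node 2→3
i=34 'c': node 3→4  emit P0@[31:34]
i=35 'a': node 4→1 (via fail)
i=36 'c': node 1→13 (via fail)
i=37 'e': node 13→15  emit P6@[36:37]
i=38 'a': node 15→16  emit P5@[36:38]
i=39 'c': node 16→13 (via fail)
i=40 'e': node 13→15  emit P6@[39:40]
i=41 'a': node 15→16  emit P5@[39:41]
i=42 'd': node 16→8 (via fail)  emit P2@[42:42]
i=43 'd': node 8→9  emit P2@[43:43]
i=44 'd': node 9→9 (via fail)  emit P2@[44:44]
i=45 'd': node 9→9 (via fail)  emit P2@[45:45]
i=46 'd': node 9→9 (via fail)  emit P2@[46:46]

Result: [[1,7],[3,2],[6,6],[7,5],[10,7],[11,1],[11,7],[12,2],[13,2],[15,2],[20,2],[23,7],[24,1],[24,7],[25,1],[25,7],[26,1],[26,7],[27,2],[29,4],[34,0],[37,6],[38,5],[40,6],[41,5],[42,2],[43,2],[44,2],[45,2],[46,2]]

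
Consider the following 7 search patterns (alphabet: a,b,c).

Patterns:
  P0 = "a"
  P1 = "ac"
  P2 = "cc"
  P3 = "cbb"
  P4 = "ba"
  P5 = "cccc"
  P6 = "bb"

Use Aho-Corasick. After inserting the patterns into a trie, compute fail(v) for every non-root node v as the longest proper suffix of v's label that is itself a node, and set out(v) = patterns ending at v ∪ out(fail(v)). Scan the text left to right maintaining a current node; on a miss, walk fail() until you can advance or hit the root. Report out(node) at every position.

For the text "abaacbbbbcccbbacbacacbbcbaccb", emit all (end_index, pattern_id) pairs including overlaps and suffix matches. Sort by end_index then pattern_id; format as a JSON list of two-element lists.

Construct AC machine:
Trie (insert patterns):
  0='ε' goto a→1 b→7 c→3
  1='a' goto c→2  ←P0
  2='ac' goto ·  ←P1
  3='c' goto b→5 c→4
  4='cc' goto c→9  ←P2
  5='cb' goto b→6
  6='cbb' goto ·  ←P3
  7='b' goto a→8 b→11
  8='ba' goto ·  ←P4
  9='ccc' goto c→10
  10='cccc' goto ·  ←P5
  11='bb' goto ·  ←P6

Failure links (BFS by depth):
  n1('a'): parent n0 fail=0; on 'a' 0 → fail=0;  out {0}∪∅={0}
  n3('c'): parent n0 fail=0; on 'c' 0 → fail=0;  out ∅∪∅=∅
  n7('b'): parent n0 fail=0; on 'b' 0 → fail=0;  out ∅∪∅=∅
  n2('ac'): parent n1 fail=0; on 'c' 0 → fail=3;  out {1}∪∅={1}
  n4('cc'): parent n3 fail=0; on 'c' 0 → fail=3;  out {2}∪∅={2}
  n5('cb'): parent n3 fail=0; on 'b' 0 → fail=7;  out ∅∪∅=∅
  n8('ba'): parent n7 fail=0; on 'a' 0 → fail=1;  out {4}∪{0}={0,4}
  n11('bb'): parent n7 fail=0; on 'b' 0 → fail=7;  out {6}∪∅={6}
  n6('cbb'): parent n5 fail=7; on 'b' 7 → fail=11;  out {3}∪{6}={3,6}
  n9('ccc'): parent n4 fail=3; on 'c' 3 → fail=4;  out ∅∪{2}={2}
  n10('cccc'): parent n9 fail=4; on 'c' 4 → fail=9;  out {5}∪{2}={2,5}

Scan:
i=0 'a': node 0→1  → match P0@[0:0]
i=1 'b': node 1→7 ·f
i=2 'a': node 7→8  → match P0@[2:2],P4@[1:2]
i=3 'a': node 8→1 ·f  → match P0@[3:3]
i=4 'c': node 1→2  → match P1@[3:4]
i=5 'b': node 2→5 ·f
i=6 'b': node 5→6  → match P3@[4:6],P6@[5:6]
i=7 'b': node 6→11 ·f  → match P6@[6:7]
i=8 'b': node 11→11 ·f  → match P6@[7:8]
i=9 'c': node 11→3 ·f
i=10 'c': node 3→4  → match P2@[9:10]
i=11 'c': node 4→9  → match P2@[10:11]
i=12 'b': node 9→5 ·f
i=13 'b': node 5→6  → match P3@[11:13],P6@[12:13]
i=14 'a': node 6→8 ·f  → match P0@[14:14],P4@[13:14]
i=15 'c': node 8→2 ·f  → match P1@[14:15]
i=16 'b': node 2→5 ·f
i=17 'a': node 5→8 ·f  → match P0@[17:17],P4@[16:17]
i=18 'c': node 8→2 ·f  → match P1@[17:18]
i=19 'a': node 2→1 ·f  → match P0@[19:19]
i=20 'c': node 1→2  → match P1@[19:20]
i=21 'b': node 2→5 ·f
i=22 'b': node 5→6  → match P3@[20:22],P6@[21:22]
i=23 'c': node 6→3 ·f
i=24 'b': node 3→5
i=25 'a': node 5→8 ·f  → match P0@[25:25],P4@[24:25]
i=26 'c': node 8→2 ·f  → match P1@[25:26]
i=27 'c': node 2→4 ·f  → match P2@[26:27]
i=28 'b': node 4→5 ·f

All matches (sorted): [[0,0],[2,0],[2,4],[3,0],[4,1],[6,3],[6,6],[7,6],[8,6],[10,2],[11,2],[13,3],[13,6],[14,0],[14,4],[15,1],[17,0],[17,4],[18,1],[19,0],[20,1],[22,3],[22,6],[25,0],[25,4],[26,1],[27,2]]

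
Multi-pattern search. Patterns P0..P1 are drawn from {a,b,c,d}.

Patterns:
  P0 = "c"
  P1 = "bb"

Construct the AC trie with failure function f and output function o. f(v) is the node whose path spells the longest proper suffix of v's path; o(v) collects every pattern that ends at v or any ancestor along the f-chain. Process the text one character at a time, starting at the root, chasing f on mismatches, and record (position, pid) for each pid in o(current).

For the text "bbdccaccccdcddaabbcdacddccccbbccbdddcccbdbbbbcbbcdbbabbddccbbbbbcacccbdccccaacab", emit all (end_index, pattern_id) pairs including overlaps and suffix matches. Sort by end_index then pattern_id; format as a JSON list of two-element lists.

Construct AC machine:
Trie (insert patterns):
  n0 'ε': b→2 c→1
  n1 'c': ·  ←P0
  n2 'b': b→3
  n3 'bb': ·  ←P1

BFS fail/out derivation:
  fail(1) 'c': from fail(0)=0 chase 'c': 0 ⇒ 0;  out={0}∪out(0)={0}
  fail(2) 'b': from fail(0)=0 chase 'b': 0 ⇒ 0;  out=∅∪out(0)=∅
  fail(3) 'bb': from fail(2)=0 chase 'b': 0 ⇒ 2;  out={1}∪out(2)={1}

Text stream:
pos 0 'b': at 2
pos 1 'b': at 3  → match P1@[0:1]
pos 2 'd': at 0 (fail-walked)
pos 3 'c': at 1  → match P0@[3:3]
pos 4 'c': at 1 (fail-walked)  → match P0@[4:4]
pos 5 'a': at 0 (fail-walked)
pos 6 'c': at 1  → match P0@[6:6]
pos 7 'c': at 1 (fail-walked)  → match P0@[7:7]
pos 8 'c': at 1 (fail-walked)  → match P0@[8:8]
pos 9 'c': at 1 (fail-walked)  → match P0@[9:9]
pos 10 'd': at 0 (fail-walked)
pos 11 'c': at 1  → match P0@[11:11]
pos 12 'd': at 0 (fail-walked)
pos 13 'd': at 0
pos 14 'a': at 0
pos 15 'a': at 0
pos 16 'b': at 2
pos 17 'b': at 3  → match P1@[16:17]
pos 18 'c': at 1 (fail-walked)  → match P0@[18:18]
pos 19 'd': at 0 (fail-walked)
pos 20 'a': at 0
pos 21 'c': at 1  → match P0@[21:21]
pos 22 'd': at 0 (fail-walked)
pos 23 'd': at 0
pos 24 'c': at 1  → match P0@[24:24]
pos 25 'c': at 1 (fail-walked)  → match P0@[25:25]
pos 26 'c': at 1 (fail-walked)  → match P0@[26:26]
pos 27 'c': at 1 (fail-walked)  → match P0@[27:27]
pos 28 'b': at 2 (fail-walked)
pos 29 'b': at 3  → match P1@[28:29]
pos 30 'c': at 1 (fail-walked)  → match P0@[30:30]
pos 31 'c': at 1 (fail-walked)  → match P0@[31:31]
pos 32 'b': at 2 (fail-walked)
pos 33 'd': at 0 (fail-walked)
pos 34 'd': at 0
pos 35 'd': at 0
pos 36 'c': at 1  → match P0@[36:36]
pos 37 'c': at 1 (fail-walked)  → match P0@[37:37]
pos 38 'c': at 1 (fail-walked)  → match P0@[38:38]
pos 39 'b': at 2 (fail-walked)
pos 40 'd': at 0 (fail-walked)
pos 41 'b': at 2
pos 42 'b': at 3  → match P1@[41:42]
pos 43 'b': at 3 (fail-walked)  → match P1@[42:43]
pos 44 'b': at 3 (fail-walked)  → match P1@[43:44]
pos 45 'c': at 1 (fail-walked)  → match P0@[45:45]
pos 46 'b': at 2 (fail-walked)
pos 47 'b': at 3  → match P1@[46:47]
pos 48 'c': at 1 (fail-walked)  → match P0@[48:48]
pos 49 'd': at 0 (fail-walked)
pos 50 'b': at 2
pos 51 'b': at 3  → match P1@[50:51]
pos 52 'a': at 0 (fail-walked)
pos 53 'b': at 2
pos 54 'b': at 3  → match P1@[53:54]
pos 55 'd': at 0 (fail-walked)
pos 56 'd': at 0
pos 57 'c': at 1  → match P0@[57:57]
pos 58 'c': at 1 (fail-walked)  → match P0@[58:58]
pos 59 'b': at 2 (fail-walked)
pos 60 'b': at 3  → match P1@[59:60]
pos 61 'b': at 3 (fail-walked)  → match P1@[60:61]
pos 62 'b': at 3 (fail-walked)  → match P1@[61:62]
pos 63 'b': at 3 (fail-walked)  → match P1@[62:63]
pos 64 'c': at 1 (fail-walked)  → match P0@[64:64]
pos 65 'a': at 0 (fail-walked)
pos 66 'c': at 1  → match P0@[66:66]
pos 67 'c': at 1 (fail-walked)  → match P0@[67:67]
pos 68 'c': at 1 (fail-walked)  → match P0@[68:68]
pos 69 'b': at 2 (fail-walked)
pos 70 'd': at 0 (fail-walked)
pos 71 'c': at 1  → match P0@[71:71]
pos 72 'c': at 1 (fail-walked)  → match P0@[72:72]
pos 73 'c': at 1 (fail-walked)  → match P0@[73:73]
pos 74 'c': at 1 (fail-walked)  → match P0@[74:74]
pos 75 'a': at 0 (fail-walked)
pos 76 'a': at 0
pos 77 'c': at 1  → match P0@[77:77]
pos 78 'a': at 0 (fail-walked)
pos 79 'b': at 2

All matches (sorted): [[1,1],[3,0],[4,0],[6,0],[7,0],[8,0],[9,0],[11,0],[17,1],[18,0],[21,0],[24,0],[25,0],[26,0],[27,0],[29,1],[30,0],[31,0],[36,0],[37,0],[38,0],[42,1],[43,1],[44,1],[45,0],[47,1],[48,0],[51,1],[54,1],[57,0],[58,0],[60,1],[61,1],[62,1],[63,1],[64,0],[66,0],[67,0],[68,0],[71,0],[72,0],[73,0],[74,0],[77,0]]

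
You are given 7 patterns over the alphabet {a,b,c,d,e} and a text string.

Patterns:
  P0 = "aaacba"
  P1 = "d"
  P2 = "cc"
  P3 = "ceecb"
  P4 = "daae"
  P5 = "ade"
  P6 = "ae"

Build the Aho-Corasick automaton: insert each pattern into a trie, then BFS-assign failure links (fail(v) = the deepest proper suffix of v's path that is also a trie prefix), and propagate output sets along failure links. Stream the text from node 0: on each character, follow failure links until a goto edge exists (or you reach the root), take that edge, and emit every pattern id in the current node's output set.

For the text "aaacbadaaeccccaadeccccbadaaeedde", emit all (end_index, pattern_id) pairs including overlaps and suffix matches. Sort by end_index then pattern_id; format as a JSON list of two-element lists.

Build:
Trie nodes:
  0='ε' goto a→1 c→8 d→7
  1='a' goto a→2 d→17 e→19
  2='aa' goto a→3
  3='aaa' goto c→4
  4='aaac' goto b→5
  5='aaacb' goto a→6
  6='aaacba' goto ·  [P0 ends]
  7='d' goto a→14  [P1 ends]
  8='c' goto c→9 e→10
  9='cc' goto ·  [P2 ends]
  10='ce' goto e→11
  11='cee' goto c→12
  12='ceec' goto b→13
  13='ceecb' goto ·  [P3 ends]
  14='da' goto a→15
  15='daa' goto e→16
  16='daae' goto ·  [P4 ends]
  17='ad' goto e→18
  18='ade' goto ·  [P5 ends]
  19='ae' goto ·  [P6 ends]

Failure links (BFS by depth):
  fail(1) 'a': from fail(0)=0 chase 'a': 0 ⇒ 0;  out=∅∪out(0)=∅
  fail(7) 'd': from fail(0)=0 chase 'd': 0 ⇒ 0;  out={1}∪out(0)={1}
  fail(8) 'c': from fail(0)=0 chase 'c': 0 ⇒ 0;  out=∅∪out(0)=∅
  fail(2) 'aa': from fail(1)=0 chase 'a': 0 ⇒ 1;  out=∅∪out(1)=∅
  fail(9) 'cc': from fail(8)=0 chase 'c': 0 ⇒ 8;  out={2}∪out(8)={2}
  fail(10) 'ce': from fail(8)=0 chase 'e': 0 ⇒ 0;  out=∅∪out(0)=∅
  fail(14) 'da': from fail(7)=0 chase 'a': 0 ⇒ 1;  out=∅∪out(1)=∅
  fail(17) 'ad': from fail(1)=0 chase 'd': 0 ⇒ 7;  out=∅∪out(7)={1}
  fail(19) 'ae': from fail(1)=0 chase 'e': 0 ⇒ 0;  out={6}∪out(0)={6}
  fail(3) 'aaa': from fail(2)=1 chase 'a': 1 ⇒ 2;  out=∅∪out(2)=∅
  fail(11) 'cee': from fail(10)=0 chase 'e': 0 ⇒ 0;  out=∅∪out(0)=∅
  fail(15) 'daa': from fail(14)=1 chase 'a': 1 ⇒ 2;  out=∅∪out(2)=∅
  fail(18) 'ade': from fail(17)=7 chase 'e': 7→0 ⇒ 0;  out={5}∪out(0)={5}
  fail(4) 'aaac': from fail(3)=2 chase 'c': 2→1→0 ⇒ 8;  out=∅∪out(8)=∅
  fail(12) 'ceec': from fail(11)=0 chase 'c': 0 ⇒ 8;  out=∅∪out(8)=∅
  fail(16) 'daae': from fail(15)=2 chase 'e': 2→1 ⇒ 19;  out={4}∪out(19)={4,6}
  fail(5) 'aaacb': from fail(4)=8 chase 'b': 8→0 ⇒ 0;  out=∅∪out(0)=∅
  fail(13) 'ceecb': from fail(12)=8 chase 'b': 8→0 ⇒ 0;  out={3}∪out(0)={3}
  fail(6) 'aaacba': from fail(5)=0 chase 'a': 0 ⇒ 1;  out={0}∪out(1)={0}

Text stream:
[0] read 'a'  n0⇒n1
[1] read 'a'  n1⇒n2
[2] read 'a'  n2⇒n3
[3] read 'c'  n3⇒n4
[4] read 'b'  n4⇒n5
[5] read 'a'  n5⇒n6  → match P0@[0:5]
[6] read 'd'  n6⇒n17 (via fail)  → match P1@[6:6]
[7] read 'a'  n17⇒n14 (via fail)
[8] read 'a'  n14⇒n15
[9] read 'e'  n15⇒n16  → match P4@[6:9],P6@[8:9]
[10] read 'c'  n16⇒n8 (via fail)
[11] read 'c'  n8⇒n9  → match P2@[10:11]
[12] read 'c'  n9⇒n9 (via fail)  → match P2@[11:12]
[13] read 'c'  n9⇒n9 (via fail)  → match P2@[12:13]
[14] read 'a'  n9⇒n1 (via fail)
[15] read 'a'  n1⇒n2
[16] read 'd'  n2⇒n17 (via fail)  → match P1@[16:16]
[17] read 'e'  n17⇒n18  → match P5@[15:17]
[18] read 'c'  n18⇒n8 (via fail)
[19] read 'c'  n8⇒n9  → match P2@[18:19]
[20] read 'c'  n9⇒n9 (via fail)  → match P2@[19:20]
[21] read 'c'  n9⇒n9 (via fail)  → match P2@[20:21]
[22] read 'b'  n9⇒n0 (via fail)
[23] read 'a'  n0⇒n1
[24] read 'd'  n1⇒n17  → match P1@[24:24]
[25] read 'a'  n17⇒n14 (via fail)
[26] read 'a'  n14⇒n15
[27] read 'e'  n15⇒n16  → match P4@[24:27],P6@[26:27]
[28] read 'e'  n16⇒n0 (via fail)
[29] read 'd'  n0⇒n7  → match P1@[29:29]
[30] read 'd'  n7⇒n7 (via fail)  → match P1@[30:30]
[31] read 'e'  n7⇒n0 (via fail)

All matches (sorted): [[5,0],[6,1],[9,4],[9,6],[11,2],[12,2],[13,2],[16,1],[17,5],[19,2],[20,2],[21,2],[24,1],[27,4],[27,6],[29,1],[30,1]]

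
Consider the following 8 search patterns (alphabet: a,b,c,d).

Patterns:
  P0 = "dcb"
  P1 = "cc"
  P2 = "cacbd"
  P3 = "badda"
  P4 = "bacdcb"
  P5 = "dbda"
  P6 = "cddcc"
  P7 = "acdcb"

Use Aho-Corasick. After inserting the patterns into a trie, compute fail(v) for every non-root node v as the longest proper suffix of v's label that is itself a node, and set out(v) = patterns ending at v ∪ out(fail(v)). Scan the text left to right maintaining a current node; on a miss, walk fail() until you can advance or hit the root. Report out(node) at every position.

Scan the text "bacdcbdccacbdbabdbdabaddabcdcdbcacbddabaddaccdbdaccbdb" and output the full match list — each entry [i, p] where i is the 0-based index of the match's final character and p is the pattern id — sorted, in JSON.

Build automaton:
Trie nodes:
  0='ε' goto a→26 b→10 c→4 d→1
  1='d' goto b→19 c→2
  2='dc' goto b→3
  3='dcb' goto ·  ←P0
  4='c' goto a→6 c→5 d→22
  5='cc' goto ·  ←P1
  6='ca' goto c→7
  7='cac' goto b→8
  8='cacb' goto d→9
  9='cacbd' goto ·  ←P2
  10='b' goto a→11
  11='ba' goto c→15 d→12
  12='bad' goto d→13
  13='badd' goto a→14
  14='badda' goto ·  ←P3
  15='bac' goto d→16
  16='bacd' goto c→17
  17='bacdc' goto b→18
  18='bacdcb' goto ·  ←P4
  19='db' goto d→20
  20='dbd' goto a→21
  21='dbda' goto ·  ←P5
  22='cd' goto d→23
  23='cdd' goto c→24
  24='cddc' goto c→25
  25='cddcc' goto ·  ←P6
  26='a' goto c→27
  27='ac' goto d→28
  28='acd' goto c→29
  29='acdc' goto b→30
  30='acdcb' goto ·  ←P7

Failure links (BFS by depth):
  fail(1) 'd': from fail(0)=0 chase 'd': 0 ⇒ 0;  out=∅∪out(0)=∅
  fail(4) 'c': from fail(0)=0 chase 'c': 0 ⇒ 0;  out=∅∪out(0)=∅
  fail(10) 'b': from fail(0)=0 chase 'b': 0 ⇒ 0;  out=∅∪out(0)=∅
  fail(26) 'a': from fail(0)=0 chase 'a': 0 ⇒ 0;  out=∅∪out(0)=∅
  fail(2) 'dc': from fail(1)=0 chase 'c': 0 ⇒ 4;  out=∅∪out(4)=∅
  fail(5) 'cc': from fail(4)=0 chase 'c': 0 ⇒ 4;  out={1}∪out(4)={1}
  fail(6) 'ca': from fail(4)=0 chase 'a': 0 ⇒ 26;  out=∅∪out(26)=∅
  fail(11) 'ba': from fail(10)=0 chase 'a': 0 ⇒ 26;  out=∅∪out(26)=∅
  fail(19) 'db': from fail(1)=0 chase 'b': 0 ⇒ 10;  out=∅∪out(10)=∅
  fail(22) 'cd': from fail(4)=0 chase 'd': 0 ⇒ 1;  out=∅∪out(1)=∅
  fail(27) 'ac': from fail(26)=0 chase 'c': 0 ⇒ 4;  out=∅∪out(4)=∅
  fail(3) 'dcb': from fail(2)=4 chase 'b': 4→0 ⇒ 10;  out={0}∪out(10)={0}
  fail(7) 'cac': from fail(6)=26 chase 'c': 26 ⇒ 27;  out=∅∪out(27)=∅
  fail(12) 'bad': from fail(11)=26 chase 'd': 26→0 ⇒ 1;  out=∅∪out(1)=∅
  fail(15) 'bac': from fail(11)=26 chase 'c': 26 ⇒ 27;  out=∅∪out(27)=∅
  fail(20) 'dbd': from fail(19)=10 chase 'd': 10→0 ⇒ 1;  out=∅∪out(1)=∅
  fail(23) 'cdd': from fail(22)=1 chase 'd': 1→0 ⇒ 1;  out=∅∪out(1)=∅
  fail(28) 'acd': from fail(27)=4 chase 'd': 4 ⇒ 22;  out=∅∪out(22)=∅
  fail(8) 'cacb': from fail(7)=27 chase 'b': 27→4→0 ⇒ 10;  out=∅∪out(10)=∅
  fail(13) 'badd': from fail(12)=1 chase 'd': 1→0 ⇒ 1;  out=∅∪out(1)=∅
  fail(16) 'bacd': from fail(15)=27 chase 'd': 27 ⇒ 28;  out=∅∪out(28)=∅
  fail(21) 'dbda': from fail(20)=1 chase 'a': 1→0 ⇒ 26;  out={5}∪out(26)={5}
  fail(24) 'cddc': from fail(23)=1 chase 'c': 1 ⇒ 2;  out=∅∪out(2)=∅
  fail(29) 'acdc': from fail(28)=22 chase 'c': 22→1 ⇒ 2;  out=∅∪out(2)=∅
  fail(9) 'cacbd': from fail(8)=10 chase 'd': 10→0 ⇒ 1;  out={2}∪out(1)={2}
  fail(14) 'badda': from fail(13)=1 chase 'a': 1→0 ⇒ 26;  out={3}∪out(26)={3}
  fail(17) 'bacdc': from fail(16)=28 chase 'c': 28 ⇒ 29;  out=∅∪out(29)=∅
  fail(25) 'cddcc': from fail(24)=2 chase 'c': 2→4 ⇒ 5;  out={6}∪out(5)={1,6}
  fail(30) 'acdcb': from fail(29)=2 chase 'b': 2 ⇒ 3;  out={7}∪out(3)={0,7}
  fail(18) 'bacdcb': from fail(17)=29 chase 'b': 29 ⇒ 30;  out={4}∪out(30)={0,4,7}

Text stream:
pos 0 'b': at 10
pos 1 'a': at 11
pos 2 'c': at 15
pos 3 'd': at 16
pos 4 'c': at 17
pos 5 'b': at 18  emit P0@[3:5],P4@[0:5],P7@[1:5]
pos 6 'd': at 1 (via fail)
pos 7 'c': at 2
pos 8 'c': at 5 (via fail)  emit P1@[7:8]
pos 9 'a': at 6 (via fail)
pos 10 'c': at 7
pos 11 'b': at 8
pos 12 'd': at 9  emit P2@[8:12]
pos 13 'b': at 19 (via fail)
pos 14 'a': at 11 (via fail)
pos 15 'b': at 10 (via fail)
pos 16 'd': at 1 (via fail)
pos 17 'b': at 19
pos 18 'd': at 20
pos 19 'a': at 21  emit P5@[16:19]
pos 20 'b': at 10 (via fail)
pos 21 'a': at 11
pos 22 'd': at 12
pos 23 'd': at 13
pos 24 'a': at 14  emit P3@[20:24]
pos 25 'b': at 10 (via fail)
pos 26 'c': at 4 (via fail)
pos 27 'd': at 22
pos 28 'c': at 2 (via fail)
pos 29 'd': at 22 (via fail)
pos 30 'b': at 19 (via fail)
pos 31 'c': at 4 (via fail)
pos 32 'a': at 6
pos 33 'c': at 7
pos 34 'b': at 8
pos 35 'd': at 9  emit P2@[31:35]
pos 36 'd': at 1 (via fail)
pos 37 'a': at 26 (via fail)
pos 38 'b': at 10 (via fail)
pos 39 'a': at 11
pos 40 'd': at 12
pos 41 'd': at 13
pos 42 'a': at 14  emit P3@[38:42]
pos 43 'c': at 27 (via fail)
pos 44 'c': at 5 (via fail)  emit P1@[43:44]
pos 45 'd': at 22 (via fail)
pos 46 'b': at 19 (via fail)
pos 47 'd': at 20
pos 48 'a': at 21  emit P5@[45:48]
pos 49 'c': at 27 (via fail)
pos 50 'c': at 5 (via fail)  emit P1@[49:50]
pos 51 'b': at 10 (via fail)
pos 52 'd': at 1 (via fail)
pos 53 'b': at 19

Result: [[5,0],[5,4],[5,7],[8,1],[12,2],[19,5],[24,3],[35,2],[42,3],[44,1],[48,5],[50,1]]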